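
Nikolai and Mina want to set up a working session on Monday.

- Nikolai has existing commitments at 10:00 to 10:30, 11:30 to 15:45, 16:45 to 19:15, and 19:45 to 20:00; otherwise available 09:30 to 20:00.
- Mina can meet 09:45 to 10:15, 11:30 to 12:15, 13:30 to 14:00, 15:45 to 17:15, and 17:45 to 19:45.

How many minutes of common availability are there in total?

105 minutes

Nikolai free within 09:30–20:00: 09:30–10:00, 10:30–11:30, 15:45–16:45, 19:15–19:45.
Nikolai ∩ Mina: 09:45–10:00, 15:45–16:45, 19:15–19:45.
Total common minutes: 15 + 60 + 30 = 105.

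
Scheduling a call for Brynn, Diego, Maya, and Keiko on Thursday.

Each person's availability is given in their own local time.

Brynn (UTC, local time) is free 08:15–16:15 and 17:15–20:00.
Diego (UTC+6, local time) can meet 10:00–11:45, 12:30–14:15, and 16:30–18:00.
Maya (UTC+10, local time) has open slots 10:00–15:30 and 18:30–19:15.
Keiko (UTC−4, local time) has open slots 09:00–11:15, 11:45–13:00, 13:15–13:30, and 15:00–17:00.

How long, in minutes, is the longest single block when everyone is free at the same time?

Brynn → UTC: 08:15–16:15, 17:15–20:00.
Diego → UTC: 04:00–05:45, 06:30–08:15, 10:30–12:00.
Maya → UTC: 00:00–05:30, 08:30–09:15.
Keiko → UTC: 13:00–15:15, 15:45–17:00, 17:15–17:30, 19:00–21:00.
Brynn ∩ Diego: 10:30–12:00.
Brynn ∩ Diego ∩ Maya: (none).
Brynn ∩ Diego ∩ Maya ∩ Keiko: (none).
No common window.

0 minutes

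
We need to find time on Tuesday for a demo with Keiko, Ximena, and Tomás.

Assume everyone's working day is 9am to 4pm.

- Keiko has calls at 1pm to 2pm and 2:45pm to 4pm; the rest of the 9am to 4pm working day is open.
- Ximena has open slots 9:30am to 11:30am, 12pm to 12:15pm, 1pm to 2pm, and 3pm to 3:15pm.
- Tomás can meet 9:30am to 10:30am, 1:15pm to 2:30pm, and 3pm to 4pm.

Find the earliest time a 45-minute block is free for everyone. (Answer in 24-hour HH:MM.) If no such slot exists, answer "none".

Keiko free within 09:00–16:00: 09:00–13:00, 14:00–14:45.
Keiko ∩ Ximena: 09:30–11:30, 12:00–12:15.
Keiko ∩ Ximena ∩ Tomás: 09:30–10:30.
Windows ≥ 45 min: 09:30–10:30.
Earliest such window starts at 09:30.

09:30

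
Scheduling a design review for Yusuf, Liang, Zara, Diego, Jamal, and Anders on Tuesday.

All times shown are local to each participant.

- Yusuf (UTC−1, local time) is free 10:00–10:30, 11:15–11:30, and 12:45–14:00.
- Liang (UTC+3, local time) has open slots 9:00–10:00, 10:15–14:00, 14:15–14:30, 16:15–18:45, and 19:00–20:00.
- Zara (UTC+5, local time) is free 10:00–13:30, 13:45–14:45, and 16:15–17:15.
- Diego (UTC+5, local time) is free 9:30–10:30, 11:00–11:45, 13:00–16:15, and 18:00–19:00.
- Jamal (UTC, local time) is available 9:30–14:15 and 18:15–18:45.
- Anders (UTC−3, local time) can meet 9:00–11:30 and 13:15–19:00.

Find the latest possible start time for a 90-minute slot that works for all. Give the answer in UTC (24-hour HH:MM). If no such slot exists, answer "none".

Yusuf → UTC: 11:00–11:30, 12:15–12:30, 13:45–15:00.
Liang → UTC: 06:00–07:00, 07:15–11:00, 11:15–11:30, 13:15–15:45, 16:00–17:00.
Zara → UTC: 05:00–08:30, 08:45–09:45, 11:15–12:15.
Diego → UTC: 04:30–05:30, 06:00–06:45, 08:00–11:15, 13:00–14:00.
Jamal → UTC: 09:30–14:15, 18:15–18:45.
Anders → UTC: 12:00–14:30, 16:15–22:00.
Yusuf ∩ Liang: 11:15–11:30, 13:45–15:00.
Yusuf ∩ Liang ∩ Zara: 11:15–11:30.
Yusuf ∩ Liang ∩ Zara ∩ Diego: (none).
Yusuf ∩ Liang ∩ Zara ∩ Diego ∩ Jamal: (none).
Yusuf ∩ Liang ∩ Zara ∩ Diego ∩ Jamal ∩ Anders: (none).
Windows ≥ 90 min: (none).

none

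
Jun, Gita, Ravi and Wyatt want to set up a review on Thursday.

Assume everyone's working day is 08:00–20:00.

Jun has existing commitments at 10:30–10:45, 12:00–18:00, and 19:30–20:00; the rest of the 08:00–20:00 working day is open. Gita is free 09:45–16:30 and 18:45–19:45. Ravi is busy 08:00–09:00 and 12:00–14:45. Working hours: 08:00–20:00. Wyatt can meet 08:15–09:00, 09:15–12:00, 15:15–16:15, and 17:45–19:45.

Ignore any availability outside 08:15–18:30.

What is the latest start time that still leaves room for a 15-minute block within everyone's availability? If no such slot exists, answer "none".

11:45

Jun free within 08:00–20:00: 08:00–10:30, 10:45–12:00, 18:00–19:30.
Ravi free within 08:00–20:00: 09:00–12:00, 14:45–20:00.
Jun ∩ Gita: 09:45–10:30, 10:45–12:00, 18:45–19:30.
Jun ∩ Gita ∩ Ravi: 09:45–10:30, 10:45–12:00, 18:45–19:30.
Jun ∩ Gita ∩ Ravi ∩ Wyatt: 09:45–10:30, 10:45–12:00, 18:45–19:30.
Restricted to 08:15–18:30: 09:45–10:30, 10:45–12:00.
Windows ≥ 15 min: 09:45–10:30, 10:45–12:00.
Latest start in the last window 10:45–12:00 is 12:00 − 15 min = 11:45.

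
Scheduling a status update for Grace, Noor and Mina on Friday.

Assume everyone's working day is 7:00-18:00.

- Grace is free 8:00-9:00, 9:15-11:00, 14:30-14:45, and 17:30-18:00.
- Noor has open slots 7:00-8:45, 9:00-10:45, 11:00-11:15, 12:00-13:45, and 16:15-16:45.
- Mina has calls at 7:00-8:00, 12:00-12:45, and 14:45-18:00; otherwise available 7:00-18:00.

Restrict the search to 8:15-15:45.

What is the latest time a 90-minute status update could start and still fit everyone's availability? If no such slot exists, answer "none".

09:15

Mina free within 07:00–18:00: 08:00–12:00, 12:45–14:45.
Grace ∩ Noor: 08:00–08:45, 09:15–10:45.
Grace ∩ Noor ∩ Mina: 08:00–08:45, 09:15–10:45.
Restricted to 08:15–15:45: 08:15–08:45, 09:15–10:45.
Windows ≥ 90 min: 09:15–10:45.
Latest start in the last window 09:15–10:45 is 10:45 − 90 min = 09:15.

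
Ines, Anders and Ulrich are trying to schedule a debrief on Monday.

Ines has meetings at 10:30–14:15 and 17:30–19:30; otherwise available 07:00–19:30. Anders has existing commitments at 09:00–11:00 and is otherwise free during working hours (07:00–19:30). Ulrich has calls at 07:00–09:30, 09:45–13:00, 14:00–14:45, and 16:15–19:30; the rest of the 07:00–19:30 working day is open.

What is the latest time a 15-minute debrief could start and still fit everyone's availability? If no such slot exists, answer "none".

16:00

Ines free within 07:00–19:30: 07:00–10:30, 14:15–17:30.
Anders free within 07:00–19:30: 07:00–09:00, 11:00–19:30.
Ulrich free within 07:00–19:30: 09:30–09:45, 13:00–14:00, 14:45–16:15.
Ines ∩ Anders: 07:00–09:00, 14:15–17:30.
Ines ∩ Anders ∩ Ulrich: 14:45–16:15.
Windows ≥ 15 min: 14:45–16:15.
Latest start in the last window 14:45–16:15 is 16:15 − 15 min = 16:00.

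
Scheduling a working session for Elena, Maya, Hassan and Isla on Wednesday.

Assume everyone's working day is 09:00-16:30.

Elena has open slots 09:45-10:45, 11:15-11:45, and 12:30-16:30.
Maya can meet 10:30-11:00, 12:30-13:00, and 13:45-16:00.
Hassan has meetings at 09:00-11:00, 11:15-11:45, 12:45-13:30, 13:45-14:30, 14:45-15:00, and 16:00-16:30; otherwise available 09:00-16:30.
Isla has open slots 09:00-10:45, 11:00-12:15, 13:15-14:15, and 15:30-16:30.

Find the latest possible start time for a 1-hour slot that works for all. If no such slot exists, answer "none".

none

Hassan free within 09:00–16:30: 11:00–11:15, 11:45–12:45, 13:30–13:45, 14:30–14:45, 15:00–16:00.
Elena ∩ Maya: 10:30–10:45, 12:30–13:00, 13:45–16:00.
Elena ∩ Maya ∩ Hassan: 12:30–12:45, 14:30–14:45, 15:00–16:00.
Elena ∩ Maya ∩ Hassan ∩ Isla: 15:30–16:00.
Windows ≥ 60 min: (none).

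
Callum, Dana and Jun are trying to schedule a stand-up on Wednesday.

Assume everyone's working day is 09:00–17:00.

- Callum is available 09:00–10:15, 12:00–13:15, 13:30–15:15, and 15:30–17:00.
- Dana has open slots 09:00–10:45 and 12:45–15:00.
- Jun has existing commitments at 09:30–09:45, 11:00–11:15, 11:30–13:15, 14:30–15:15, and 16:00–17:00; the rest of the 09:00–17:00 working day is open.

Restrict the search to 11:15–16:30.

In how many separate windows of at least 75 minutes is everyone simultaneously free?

0

Jun free within 09:00–17:00: 09:00–09:30, 09:45–11:00, 11:15–11:30, 13:15–14:30, 15:15–16:00.
Callum ∩ Dana: 09:00–10:15, 12:45–13:15, 13:30–15:00.
Callum ∩ Dana ∩ Jun: 09:00–09:30, 09:45–10:15, 13:30–14:30.
Restricted to 11:15–16:30: 13:30–14:30.
Windows ≥ 75 min: (none).
That's 0 windows.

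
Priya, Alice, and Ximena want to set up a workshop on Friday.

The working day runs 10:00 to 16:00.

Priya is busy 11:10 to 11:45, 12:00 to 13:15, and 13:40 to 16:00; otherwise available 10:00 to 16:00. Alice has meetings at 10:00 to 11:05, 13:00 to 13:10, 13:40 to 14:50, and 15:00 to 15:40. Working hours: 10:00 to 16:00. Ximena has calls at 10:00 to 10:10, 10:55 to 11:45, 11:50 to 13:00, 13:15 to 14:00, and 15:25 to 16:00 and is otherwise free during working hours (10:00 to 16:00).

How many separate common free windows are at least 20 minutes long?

Priya free within 10:00–16:00: 10:00–11:10, 11:45–12:00, 13:15–13:40.
Alice free within 10:00–16:00: 11:05–13:00, 13:10–13:40, 14:50–15:00, 15:40–16:00.
Ximena free within 10:00–16:00: 10:10–10:55, 11:45–11:50, 13:00–13:15, 14:00–15:25.
Priya ∩ Alice: 11:05–11:10, 11:45–12:00, 13:15–13:40.
Priya ∩ Alice ∩ Ximena: 11:45–11:50.
Windows ≥ 20 min: (none).
That's 0 windows.

0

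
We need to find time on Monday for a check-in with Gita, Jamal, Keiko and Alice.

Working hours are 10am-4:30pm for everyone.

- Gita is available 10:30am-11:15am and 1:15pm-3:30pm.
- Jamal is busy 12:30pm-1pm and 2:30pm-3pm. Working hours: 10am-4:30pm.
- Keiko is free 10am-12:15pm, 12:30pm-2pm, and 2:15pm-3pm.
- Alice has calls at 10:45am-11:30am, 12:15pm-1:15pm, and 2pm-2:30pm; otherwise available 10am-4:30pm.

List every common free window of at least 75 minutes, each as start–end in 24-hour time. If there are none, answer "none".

Jamal free within 10:00–16:30: 10:00–12:30, 13:00–14:30, 15:00–16:30.
Alice free within 10:00–16:30: 10:00–10:45, 11:30–12:15, 13:15–14:00, 14:30–16:30.
Gita ∩ Jamal: 10:30–11:15, 13:15–14:30, 15:00–15:30.
Gita ∩ Jamal ∩ Keiko: 10:30–11:15, 13:15–14:00, 14:15–14:30.
Gita ∩ Jamal ∩ Keiko ∩ Alice: 10:30–10:45, 13:15–14:00.
Windows ≥ 75 min: (none).

none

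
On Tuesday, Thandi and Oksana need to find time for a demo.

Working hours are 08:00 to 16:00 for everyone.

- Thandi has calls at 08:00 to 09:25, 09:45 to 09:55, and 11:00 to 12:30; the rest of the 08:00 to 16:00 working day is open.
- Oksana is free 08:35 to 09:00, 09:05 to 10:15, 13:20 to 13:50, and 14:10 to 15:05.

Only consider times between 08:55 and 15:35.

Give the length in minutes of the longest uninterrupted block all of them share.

55 minutes

Thandi free within 08:00–16:00: 09:25–09:45, 09:55–11:00, 12:30–16:00.
Thandi ∩ Oksana: 09:25–09:45, 09:55–10:15, 13:20–13:50, 14:10–15:05.
Restricted to 08:55–15:35: 09:25–09:45, 09:55–10:15, 13:20–13:50, 14:10–15:05.
Common window lengths: 20, 20, 30, 55 min; longest is 55.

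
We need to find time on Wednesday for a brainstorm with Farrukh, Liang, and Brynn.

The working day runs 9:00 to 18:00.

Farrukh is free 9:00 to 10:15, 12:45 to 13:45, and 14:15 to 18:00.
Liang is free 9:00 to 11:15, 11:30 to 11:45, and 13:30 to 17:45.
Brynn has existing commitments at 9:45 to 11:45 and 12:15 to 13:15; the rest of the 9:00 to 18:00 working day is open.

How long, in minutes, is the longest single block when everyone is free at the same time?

Brynn free within 09:00–18:00: 09:00–09:45, 11:45–12:15, 13:15–18:00.
Farrukh ∩ Liang: 09:00–10:15, 13:30–13:45, 14:15–17:45.
Farrukh ∩ Liang ∩ Brynn: 09:00–09:45, 13:30–13:45, 14:15–17:45.
Common window lengths: 45, 15, 210 min; longest is 210.

210 minutes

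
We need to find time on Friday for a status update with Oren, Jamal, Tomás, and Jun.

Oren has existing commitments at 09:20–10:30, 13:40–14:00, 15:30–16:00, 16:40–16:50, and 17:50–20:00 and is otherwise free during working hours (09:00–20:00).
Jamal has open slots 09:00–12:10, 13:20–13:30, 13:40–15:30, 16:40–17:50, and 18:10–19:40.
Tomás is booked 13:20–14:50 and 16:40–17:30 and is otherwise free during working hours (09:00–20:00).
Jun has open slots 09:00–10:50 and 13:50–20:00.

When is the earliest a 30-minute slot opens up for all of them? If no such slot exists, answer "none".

14:50

Oren free within 09:00–20:00: 09:00–09:20, 10:30–13:40, 14:00–15:30, 16:00–16:40, 16:50–17:50.
Tomás free within 09:00–20:00: 09:00–13:20, 14:50–16:40, 17:30–20:00.
Oren ∩ Jamal: 09:00–09:20, 10:30–12:10, 13:20–13:30, 14:00–15:30, 16:50–17:50.
Oren ∩ Jamal ∩ Tomás: 09:00–09:20, 10:30–12:10, 14:50–15:30, 17:30–17:50.
Oren ∩ Jamal ∩ Tomás ∩ Jun: 09:00–09:20, 10:30–10:50, 14:50–15:30, 17:30–17:50.
Windows ≥ 30 min: 14:50–15:30.
Earliest such window starts at 14:50.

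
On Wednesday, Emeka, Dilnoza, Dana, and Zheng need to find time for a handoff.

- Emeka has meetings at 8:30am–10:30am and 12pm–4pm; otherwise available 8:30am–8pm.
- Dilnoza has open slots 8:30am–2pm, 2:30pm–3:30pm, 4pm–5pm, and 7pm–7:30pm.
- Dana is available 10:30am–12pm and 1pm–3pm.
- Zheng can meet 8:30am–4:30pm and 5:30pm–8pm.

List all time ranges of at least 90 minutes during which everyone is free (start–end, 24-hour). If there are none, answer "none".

10:30–12:00

Emeka free within 08:30–20:00: 10:30–12:00, 16:00–20:00.
Emeka ∩ Dilnoza: 10:30–12:00, 16:00–17:00, 19:00–19:30.
Emeka ∩ Dilnoza ∩ Dana: 10:30–12:00.
Emeka ∩ Dilnoza ∩ Dana ∩ Zheng: 10:30–12:00.
Windows ≥ 90 min: 10:30–12:00.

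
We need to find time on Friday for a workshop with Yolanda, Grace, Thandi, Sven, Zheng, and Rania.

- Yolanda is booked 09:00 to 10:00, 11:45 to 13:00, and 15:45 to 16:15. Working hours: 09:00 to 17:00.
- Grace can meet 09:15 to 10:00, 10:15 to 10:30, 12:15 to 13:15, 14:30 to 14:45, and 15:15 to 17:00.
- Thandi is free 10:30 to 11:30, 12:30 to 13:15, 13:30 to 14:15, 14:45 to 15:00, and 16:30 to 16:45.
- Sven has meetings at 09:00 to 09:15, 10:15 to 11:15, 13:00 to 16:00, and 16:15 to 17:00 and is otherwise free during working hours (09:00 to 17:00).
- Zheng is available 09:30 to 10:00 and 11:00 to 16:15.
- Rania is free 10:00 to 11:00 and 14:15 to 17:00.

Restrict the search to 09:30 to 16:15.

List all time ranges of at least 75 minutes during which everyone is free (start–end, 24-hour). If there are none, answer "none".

Yolanda free within 09:00–17:00: 10:00–11:45, 13:00–15:45, 16:15–17:00.
Sven free within 09:00–17:00: 09:15–10:15, 11:15–13:00, 16:00–16:15.
Yolanda ∩ Grace: 10:15–10:30, 13:00–13:15, 14:30–14:45, 15:15–15:45, 16:15–17:00.
Yolanda ∩ Grace ∩ Thandi: 13:00–13:15, 16:30–16:45.
Yolanda ∩ Grace ∩ Thandi ∩ Sven: (none).
Yolanda ∩ Grace ∩ Thandi ∩ Sven ∩ Zheng: (none).
Yolanda ∩ Grace ∩ Thandi ∩ Sven ∩ Zheng ∩ Rania: (none).
Restricted to 09:30–16:15: (none).
Windows ≥ 75 min: (none).

none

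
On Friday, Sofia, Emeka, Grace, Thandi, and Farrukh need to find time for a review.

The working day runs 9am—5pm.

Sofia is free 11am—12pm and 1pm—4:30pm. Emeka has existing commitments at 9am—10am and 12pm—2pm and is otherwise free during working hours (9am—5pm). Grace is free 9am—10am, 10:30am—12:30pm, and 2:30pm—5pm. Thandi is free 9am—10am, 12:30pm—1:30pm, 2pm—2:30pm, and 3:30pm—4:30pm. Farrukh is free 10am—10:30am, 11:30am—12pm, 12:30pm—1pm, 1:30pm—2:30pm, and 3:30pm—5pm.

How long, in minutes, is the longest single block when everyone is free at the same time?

60 minutes

Emeka free within 09:00–17:00: 10:00–12:00, 14:00–17:00.
Sofia ∩ Emeka: 11:00–12:00, 14:00–16:30.
Sofia ∩ Emeka ∩ Grace: 11:00–12:00, 14:30–16:30.
Sofia ∩ Emeka ∩ Grace ∩ Thandi: 15:30–16:30.
Sofia ∩ Emeka ∩ Grace ∩ Thandi ∩ Farrukh: 15:30–16:30.
Single common window of 60 minutes.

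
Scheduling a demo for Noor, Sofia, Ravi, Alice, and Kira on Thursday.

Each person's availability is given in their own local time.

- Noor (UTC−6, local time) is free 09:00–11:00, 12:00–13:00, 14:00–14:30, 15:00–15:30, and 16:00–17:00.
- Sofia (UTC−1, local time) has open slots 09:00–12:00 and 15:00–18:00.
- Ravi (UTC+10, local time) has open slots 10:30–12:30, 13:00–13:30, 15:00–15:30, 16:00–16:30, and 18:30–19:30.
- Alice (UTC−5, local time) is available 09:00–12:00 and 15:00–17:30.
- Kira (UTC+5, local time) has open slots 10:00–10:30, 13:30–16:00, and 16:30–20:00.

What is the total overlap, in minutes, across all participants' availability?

Noor → UTC: 15:00–17:00, 18:00–19:00, 20:00–20:30, 21:00–21:30, 22:00–23:00.
Sofia → UTC: 10:00–13:00, 16:00–19:00.
Ravi → UTC: 00:30–02:30, 03:00–03:30, 05:00–05:30, 06:00–06:30, 08:30–09:30.
Alice → UTC: 14:00–17:00, 20:00–22:30.
Kira → UTC: 05:00–05:30, 08:30–11:00, 11:30–15:00.
Noor ∩ Sofia: 16:00–17:00, 18:00–19:00.
Noor ∩ Sofia ∩ Ravi: (none).
Noor ∩ Sofia ∩ Ravi ∩ Alice: (none).
Noor ∩ Sofia ∩ Ravi ∩ Alice ∩ Kira: (none).
Total common minutes: 0.

0 minutes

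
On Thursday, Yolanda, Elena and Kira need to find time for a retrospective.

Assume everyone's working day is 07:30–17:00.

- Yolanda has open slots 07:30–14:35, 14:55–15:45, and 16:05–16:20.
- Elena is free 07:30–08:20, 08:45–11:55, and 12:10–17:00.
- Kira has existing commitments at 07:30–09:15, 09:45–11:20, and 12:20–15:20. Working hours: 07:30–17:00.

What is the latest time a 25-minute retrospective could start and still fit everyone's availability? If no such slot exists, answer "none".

Kira free within 07:30–17:00: 09:15–09:45, 11:20–12:20, 15:20–17:00.
Yolanda ∩ Elena: 07:30–08:20, 08:45–11:55, 12:10–14:35, 14:55–15:45, 16:05–16:20.
Yolanda ∩ Elena ∩ Kira: 09:15–09:45, 11:20–11:55, 12:10–12:20, 15:20–15:45, 16:05–16:20.
Windows ≥ 25 min: 09:15–09:45, 11:20–11:55, 15:20–15:45.
Latest start in the last window 15:20–15:45 is 15:45 − 25 min = 15:20.

15:20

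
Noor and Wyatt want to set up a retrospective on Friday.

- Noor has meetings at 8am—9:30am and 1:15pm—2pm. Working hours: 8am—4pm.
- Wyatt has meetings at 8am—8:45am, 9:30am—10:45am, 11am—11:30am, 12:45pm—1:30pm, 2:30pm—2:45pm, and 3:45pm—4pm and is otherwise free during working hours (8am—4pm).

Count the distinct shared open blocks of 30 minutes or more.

3

Noor free within 08:00–16:00: 09:30–13:15, 14:00–16:00.
Wyatt free within 08:00–16:00: 08:45–09:30, 10:45–11:00, 11:30–12:45, 13:30–14:30, 14:45–15:45.
Noor ∩ Wyatt: 10:45–11:00, 11:30–12:45, 14:00–14:30, 14:45–15:45.
Windows ≥ 30 min: 11:30–12:45, 14:00–14:30, 14:45–15:45.
That's 3 windows.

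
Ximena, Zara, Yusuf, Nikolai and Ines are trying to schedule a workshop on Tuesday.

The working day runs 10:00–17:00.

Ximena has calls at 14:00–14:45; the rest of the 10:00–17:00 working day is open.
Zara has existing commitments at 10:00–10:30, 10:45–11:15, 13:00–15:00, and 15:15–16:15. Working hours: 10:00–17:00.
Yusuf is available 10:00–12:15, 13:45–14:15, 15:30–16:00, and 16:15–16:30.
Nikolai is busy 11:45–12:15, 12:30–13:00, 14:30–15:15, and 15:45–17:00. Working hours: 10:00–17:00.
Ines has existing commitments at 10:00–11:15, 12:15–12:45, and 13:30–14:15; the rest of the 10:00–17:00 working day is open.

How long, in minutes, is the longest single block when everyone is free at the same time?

Ximena free within 10:00–17:00: 10:00–14:00, 14:45–17:00.
Zara free within 10:00–17:00: 10:30–10:45, 11:15–13:00, 15:00–15:15, 16:15–17:00.
Nikolai free within 10:00–17:00: 10:00–11:45, 12:15–12:30, 13:00–14:30, 15:15–15:45.
Ines free within 10:00–17:00: 11:15–12:15, 12:45–13:30, 14:15–17:00.
Ximena ∩ Zara: 10:30–10:45, 11:15–13:00, 15:00–15:15, 16:15–17:00.
Ximena ∩ Zara ∩ Yusuf: 10:30–10:45, 11:15–12:15, 16:15–16:30.
Ximena ∩ Zara ∩ Yusuf ∩ Nikolai: 10:30–10:45, 11:15–11:45.
Ximena ∩ Zara ∩ Yusuf ∩ Nikolai ∩ Ines: 11:15–11:45.
Single common window of 30 minutes.

30 minutes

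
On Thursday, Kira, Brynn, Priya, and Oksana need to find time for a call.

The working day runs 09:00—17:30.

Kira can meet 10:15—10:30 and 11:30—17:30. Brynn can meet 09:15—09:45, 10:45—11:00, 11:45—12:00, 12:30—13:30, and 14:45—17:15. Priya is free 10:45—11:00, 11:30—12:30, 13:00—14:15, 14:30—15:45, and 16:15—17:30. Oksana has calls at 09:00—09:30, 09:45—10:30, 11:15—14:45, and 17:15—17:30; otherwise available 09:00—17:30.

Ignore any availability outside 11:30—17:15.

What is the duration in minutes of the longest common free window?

Oksana free within 09:00–17:30: 09:30–09:45, 10:30–11:15, 14:45–17:15.
Kira ∩ Brynn: 11:45–12:00, 12:30–13:30, 14:45–17:15.
Kira ∩ Brynn ∩ Priya: 11:45–12:00, 13:00–13:30, 14:45–15:45, 16:15–17:15.
Kira ∩ Brynn ∩ Priya ∩ Oksana: 14:45–15:45, 16:15–17:15.
Restricted to 11:30–17:15: 14:45–15:45, 16:15–17:15.
Common window lengths: 60, 60 min; longest is 60.

60 minutes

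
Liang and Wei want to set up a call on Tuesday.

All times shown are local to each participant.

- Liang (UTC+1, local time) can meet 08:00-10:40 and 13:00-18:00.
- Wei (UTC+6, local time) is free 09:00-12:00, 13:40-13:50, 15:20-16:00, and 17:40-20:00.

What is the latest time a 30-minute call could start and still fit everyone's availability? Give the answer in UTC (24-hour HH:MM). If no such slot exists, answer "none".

Liang → UTC: 07:00–09:40, 12:00–17:00.
Wei → UTC: 03:00–06:00, 07:40–07:50, 09:20–10:00, 11:40–14:00.
Liang ∩ Wei: 07:40–07:50, 09:20–09:40, 12:00–14:00.
Windows ≥ 30 min: 12:00–14:00.
Latest start in the last window 12:00–14:00 is 14:00 − 30 min = 13:30.

13:30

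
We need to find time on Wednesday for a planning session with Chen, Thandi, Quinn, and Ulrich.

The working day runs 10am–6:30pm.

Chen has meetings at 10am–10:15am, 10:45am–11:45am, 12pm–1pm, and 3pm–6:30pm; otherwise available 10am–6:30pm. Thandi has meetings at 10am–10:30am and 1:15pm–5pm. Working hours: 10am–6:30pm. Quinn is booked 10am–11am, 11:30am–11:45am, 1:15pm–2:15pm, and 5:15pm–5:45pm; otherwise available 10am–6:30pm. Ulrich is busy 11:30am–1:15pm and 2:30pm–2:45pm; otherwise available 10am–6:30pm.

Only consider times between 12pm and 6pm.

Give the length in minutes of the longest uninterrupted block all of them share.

Chen free within 10:00–18:30: 10:15–10:45, 11:45–12:00, 13:00–15:00.
Thandi free within 10:00–18:30: 10:30–13:15, 17:00–18:30.
Quinn free within 10:00–18:30: 11:00–11:30, 11:45–13:15, 14:15–17:15, 17:45–18:30.
Ulrich free within 10:00–18:30: 10:00–11:30, 13:15–14:30, 14:45–18:30.
Chen ∩ Thandi: 10:30–10:45, 11:45–12:00, 13:00–13:15.
Chen ∩ Thandi ∩ Quinn: 11:45–12:00, 13:00–13:15.
Chen ∩ Thandi ∩ Quinn ∩ Ulrich: (none).
Restricted to 12:00–18:00: (none).
No common window.

0 minutes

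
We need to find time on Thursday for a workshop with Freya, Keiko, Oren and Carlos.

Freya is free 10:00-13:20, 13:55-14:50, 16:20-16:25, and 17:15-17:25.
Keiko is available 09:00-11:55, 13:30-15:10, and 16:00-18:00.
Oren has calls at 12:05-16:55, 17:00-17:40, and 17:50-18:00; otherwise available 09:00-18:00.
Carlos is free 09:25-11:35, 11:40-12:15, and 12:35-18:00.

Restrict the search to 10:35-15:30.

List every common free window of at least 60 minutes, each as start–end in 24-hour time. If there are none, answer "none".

10:35–11:35

Oren free within 09:00–18:00: 09:00–12:05, 16:55–17:00, 17:40–17:50.
Freya ∩ Keiko: 10:00–11:55, 13:55–14:50, 16:20–16:25, 17:15–17:25.
Freya ∩ Keiko ∩ Oren: 10:00–11:55.
Freya ∩ Keiko ∩ Oren ∩ Carlos: 10:00–11:35, 11:40–11:55.
Restricted to 10:35–15:30: 10:35–11:35, 11:40–11:55.
Windows ≥ 60 min: 10:35–11:35.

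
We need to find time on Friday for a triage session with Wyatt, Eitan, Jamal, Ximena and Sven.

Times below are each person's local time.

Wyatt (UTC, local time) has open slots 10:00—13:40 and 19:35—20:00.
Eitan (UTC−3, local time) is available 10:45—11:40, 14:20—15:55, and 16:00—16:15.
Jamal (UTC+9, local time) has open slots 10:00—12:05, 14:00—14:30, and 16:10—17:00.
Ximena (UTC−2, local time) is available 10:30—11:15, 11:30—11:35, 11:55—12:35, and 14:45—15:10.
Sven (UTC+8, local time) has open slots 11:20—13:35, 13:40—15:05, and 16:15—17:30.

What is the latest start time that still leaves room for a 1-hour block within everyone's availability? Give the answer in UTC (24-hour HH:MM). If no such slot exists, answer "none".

Wyatt → UTC: 10:00–13:40, 19:35–20:00.
Eitan → UTC: 13:45–14:40, 17:20–18:55, 19:00–19:15.
Jamal → UTC: 01:00–03:05, 05:00–05:30, 07:10–08:00.
Ximena → UTC: 12:30–13:15, 13:30–13:35, 13:55–14:35, 16:45–17:10.
Sven → UTC: 03:20–05:35, 05:40–07:05, 08:15–09:30.
Wyatt ∩ Eitan: (none).
Wyatt ∩ Eitan ∩ Jamal: (none).
Wyatt ∩ Eitan ∩ Jamal ∩ Ximena: (none).
Wyatt ∩ Eitan ∩ Jamal ∩ Ximena ∩ Sven: (none).
Windows ≥ 60 min: (none).

none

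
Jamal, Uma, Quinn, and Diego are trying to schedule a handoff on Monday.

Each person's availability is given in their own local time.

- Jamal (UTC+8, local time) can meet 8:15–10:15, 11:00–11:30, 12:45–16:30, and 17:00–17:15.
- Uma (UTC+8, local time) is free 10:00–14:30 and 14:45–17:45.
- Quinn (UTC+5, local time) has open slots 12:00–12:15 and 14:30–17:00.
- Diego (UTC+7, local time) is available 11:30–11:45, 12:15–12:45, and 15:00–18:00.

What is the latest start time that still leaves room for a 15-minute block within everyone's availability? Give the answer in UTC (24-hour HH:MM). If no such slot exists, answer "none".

Jamal → UTC: 00:15–02:15, 03:00–03:30, 04:45–08:30, 09:00–09:15.
Uma → UTC: 02:00–06:30, 06:45–09:45.
Quinn → UTC: 07:00–07:15, 09:30–12:00.
Diego → UTC: 04:30–04:45, 05:15–05:45, 08:00–11:00.
Jamal ∩ Uma: 02:00–02:15, 03:00–03:30, 04:45–06:30, 06:45–08:30, 09:00–09:15.
Jamal ∩ Uma ∩ Quinn: 07:00–07:15.
Jamal ∩ Uma ∩ Quinn ∩ Diego: (none).
Windows ≥ 15 min: (none).

none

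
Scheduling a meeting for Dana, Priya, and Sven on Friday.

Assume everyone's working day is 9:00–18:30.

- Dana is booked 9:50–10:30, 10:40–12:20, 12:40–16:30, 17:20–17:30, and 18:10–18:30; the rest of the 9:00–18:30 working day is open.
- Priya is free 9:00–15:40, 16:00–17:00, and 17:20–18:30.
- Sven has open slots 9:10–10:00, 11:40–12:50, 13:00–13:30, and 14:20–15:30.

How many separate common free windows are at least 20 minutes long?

Dana free within 09:00–18:30: 09:00–09:50, 10:30–10:40, 12:20–12:40, 16:30–17:20, 17:30–18:10.
Dana ∩ Priya: 09:00–09:50, 10:30–10:40, 12:20–12:40, 16:30–17:00, 17:30–18:10.
Dana ∩ Priya ∩ Sven: 09:10–09:50, 12:20–12:40.
Windows ≥ 20 min: 09:10–09:50, 12:20–12:40.
That's 2 windows.

2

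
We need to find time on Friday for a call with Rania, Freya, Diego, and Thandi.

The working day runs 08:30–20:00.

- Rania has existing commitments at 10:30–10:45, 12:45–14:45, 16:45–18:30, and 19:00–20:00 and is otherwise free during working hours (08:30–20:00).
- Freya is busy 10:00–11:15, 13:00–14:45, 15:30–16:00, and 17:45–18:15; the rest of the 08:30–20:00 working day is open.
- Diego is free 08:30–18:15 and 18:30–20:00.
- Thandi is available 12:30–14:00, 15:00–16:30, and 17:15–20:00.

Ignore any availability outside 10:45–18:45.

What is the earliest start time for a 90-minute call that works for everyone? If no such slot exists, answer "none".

Rania free within 08:30–20:00: 08:30–10:30, 10:45–12:45, 14:45–16:45, 18:30–19:00.
Freya free within 08:30–20:00: 08:30–10:00, 11:15–13:00, 14:45–15:30, 16:00–17:45, 18:15–20:00.
Rania ∩ Freya: 08:30–10:00, 11:15–12:45, 14:45–15:30, 16:00–16:45, 18:30–19:00.
Rania ∩ Freya ∩ Diego: 08:30–10:00, 11:15–12:45, 14:45–15:30, 16:00–16:45, 18:30–19:00.
Rania ∩ Freya ∩ Diego ∩ Thandi: 12:30–12:45, 15:00–15:30, 16:00–16:30, 18:30–19:00.
Restricted to 10:45–18:45: 12:30–12:45, 15:00–15:30, 16:00–16:30, 18:30–18:45.
Windows ≥ 90 min: (none).

none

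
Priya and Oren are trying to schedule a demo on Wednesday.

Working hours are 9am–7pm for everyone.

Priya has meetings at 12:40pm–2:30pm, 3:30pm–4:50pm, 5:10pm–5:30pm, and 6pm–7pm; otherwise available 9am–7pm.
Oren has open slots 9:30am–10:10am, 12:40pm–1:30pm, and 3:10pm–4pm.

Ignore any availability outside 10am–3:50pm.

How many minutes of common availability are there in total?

Priya free within 09:00–19:00: 09:00–12:40, 14:30–15:30, 16:50–17:10, 17:30–18:00.
Priya ∩ Oren: 09:30–10:10, 15:10–15:30.
Restricted to 10:00–15:50: 10:00–10:10, 15:10–15:30.
Total common minutes: 10 + 20 = 30.

30 minutes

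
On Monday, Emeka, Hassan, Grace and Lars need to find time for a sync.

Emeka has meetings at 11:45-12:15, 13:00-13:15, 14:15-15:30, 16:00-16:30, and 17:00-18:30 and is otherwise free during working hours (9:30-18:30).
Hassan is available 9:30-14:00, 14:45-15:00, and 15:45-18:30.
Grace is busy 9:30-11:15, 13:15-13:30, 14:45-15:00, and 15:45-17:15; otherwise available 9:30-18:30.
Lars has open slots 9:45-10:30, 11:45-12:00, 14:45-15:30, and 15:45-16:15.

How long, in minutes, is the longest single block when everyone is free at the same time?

Emeka free within 09:30–18:30: 09:30–11:45, 12:15–13:00, 13:15–14:15, 15:30–16:00, 16:30–17:00.
Grace free within 09:30–18:30: 11:15–13:15, 13:30–14:45, 15:00–15:45, 17:15–18:30.
Emeka ∩ Hassan: 09:30–11:45, 12:15–13:00, 13:15–14:00, 15:45–16:00, 16:30–17:00.
Emeka ∩ Hassan ∩ Grace: 11:15–11:45, 12:15–13:00, 13:30–14:00.
Emeka ∩ Hassan ∩ Grace ∩ Lars: (none).
No common window.

0 minutes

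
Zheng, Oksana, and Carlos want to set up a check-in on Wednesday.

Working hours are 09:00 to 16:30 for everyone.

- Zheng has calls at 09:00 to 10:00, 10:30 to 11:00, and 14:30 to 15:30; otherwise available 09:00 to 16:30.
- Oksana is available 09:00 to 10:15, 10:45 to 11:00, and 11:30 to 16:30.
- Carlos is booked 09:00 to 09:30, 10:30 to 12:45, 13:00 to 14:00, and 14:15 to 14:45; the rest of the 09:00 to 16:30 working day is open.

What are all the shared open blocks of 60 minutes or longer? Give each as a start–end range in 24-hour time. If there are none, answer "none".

15:30–16:30

Zheng free within 09:00–16:30: 10:00–10:30, 11:00–14:30, 15:30–16:30.
Carlos free within 09:00–16:30: 09:30–10:30, 12:45–13:00, 14:00–14:15, 14:45–16:30.
Zheng ∩ Oksana: 10:00–10:15, 11:30–14:30, 15:30–16:30.
Zheng ∩ Oksana ∩ Carlos: 10:00–10:15, 12:45–13:00, 14:00–14:15, 15:30–16:30.
Windows ≥ 60 min: 15:30–16:30.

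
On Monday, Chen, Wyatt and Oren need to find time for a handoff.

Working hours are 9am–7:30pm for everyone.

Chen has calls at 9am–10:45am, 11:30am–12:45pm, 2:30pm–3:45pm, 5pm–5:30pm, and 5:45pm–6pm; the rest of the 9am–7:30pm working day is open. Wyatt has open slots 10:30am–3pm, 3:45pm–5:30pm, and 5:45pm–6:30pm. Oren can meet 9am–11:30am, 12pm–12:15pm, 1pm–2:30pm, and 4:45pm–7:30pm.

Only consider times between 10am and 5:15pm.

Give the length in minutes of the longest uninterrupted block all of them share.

Chen free within 09:00–19:30: 10:45–11:30, 12:45–14:30, 15:45–17:00, 17:30–17:45, 18:00–19:30.
Chen ∩ Wyatt: 10:45–11:30, 12:45–14:30, 15:45–17:00, 18:00–18:30.
Chen ∩ Wyatt ∩ Oren: 10:45–11:30, 13:00–14:30, 16:45–17:00, 18:00–18:30.
Restricted to 10:00–17:15: 10:45–11:30, 13:00–14:30, 16:45–17:00.
Common window lengths: 45, 90, 15 min; longest is 90.

90 minutes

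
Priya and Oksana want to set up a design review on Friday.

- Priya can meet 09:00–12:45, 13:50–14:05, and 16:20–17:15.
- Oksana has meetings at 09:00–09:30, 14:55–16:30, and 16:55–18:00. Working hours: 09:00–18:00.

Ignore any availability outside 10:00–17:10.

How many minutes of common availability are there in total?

205 minutes

Oksana free within 09:00–18:00: 09:30–14:55, 16:30–16:55.
Priya ∩ Oksana: 09:30–12:45, 13:50–14:05, 16:30–16:55.
Restricted to 10:00–17:10: 10:00–12:45, 13:50–14:05, 16:30–16:55.
Total common minutes: 165 + 15 + 25 = 205.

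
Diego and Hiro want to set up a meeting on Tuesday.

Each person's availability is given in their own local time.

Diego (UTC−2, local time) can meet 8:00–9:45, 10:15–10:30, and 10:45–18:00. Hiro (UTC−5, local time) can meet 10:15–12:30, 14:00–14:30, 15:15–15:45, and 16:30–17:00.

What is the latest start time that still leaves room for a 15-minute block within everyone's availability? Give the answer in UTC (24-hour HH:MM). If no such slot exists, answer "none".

19:15

Diego → UTC: 10:00–11:45, 12:15–12:30, 12:45–20:00.
Hiro → UTC: 15:15–17:30, 19:00–19:30, 20:15–20:45, 21:30–22:00.
Diego ∩ Hiro: 15:15–17:30, 19:00–19:30.
Windows ≥ 15 min: 15:15–17:30, 19:00–19:30.
Latest start in the last window 19:00–19:30 is 19:30 − 15 min = 19:15.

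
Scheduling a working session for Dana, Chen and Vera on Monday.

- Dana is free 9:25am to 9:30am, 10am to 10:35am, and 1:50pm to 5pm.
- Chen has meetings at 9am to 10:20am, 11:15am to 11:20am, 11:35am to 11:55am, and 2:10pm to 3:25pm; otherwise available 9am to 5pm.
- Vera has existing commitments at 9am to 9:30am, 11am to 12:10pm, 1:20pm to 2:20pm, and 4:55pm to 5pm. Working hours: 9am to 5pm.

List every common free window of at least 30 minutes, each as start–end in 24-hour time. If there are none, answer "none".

15:25–16:55

Chen free within 09:00–17:00: 10:20–11:15, 11:20–11:35, 11:55–14:10, 15:25–17:00.
Vera free within 09:00–17:00: 09:30–11:00, 12:10–13:20, 14:20–16:55.
Dana ∩ Chen: 10:20–10:35, 13:50–14:10, 15:25–17:00.
Dana ∩ Chen ∩ Vera: 10:20–10:35, 15:25–16:55.
Windows ≥ 30 min: 15:25–16:55.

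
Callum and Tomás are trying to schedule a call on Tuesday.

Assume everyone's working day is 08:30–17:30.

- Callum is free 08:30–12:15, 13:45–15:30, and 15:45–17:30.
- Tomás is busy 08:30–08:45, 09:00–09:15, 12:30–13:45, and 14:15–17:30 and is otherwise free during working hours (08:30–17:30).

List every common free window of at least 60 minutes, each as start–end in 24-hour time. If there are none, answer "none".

Tomás free within 08:30–17:30: 08:45–09:00, 09:15–12:30, 13:45–14:15.
Callum ∩ Tomás: 08:45–09:00, 09:15–12:15, 13:45–14:15.
Windows ≥ 60 min: 09:15–12:15.

09:15–12:15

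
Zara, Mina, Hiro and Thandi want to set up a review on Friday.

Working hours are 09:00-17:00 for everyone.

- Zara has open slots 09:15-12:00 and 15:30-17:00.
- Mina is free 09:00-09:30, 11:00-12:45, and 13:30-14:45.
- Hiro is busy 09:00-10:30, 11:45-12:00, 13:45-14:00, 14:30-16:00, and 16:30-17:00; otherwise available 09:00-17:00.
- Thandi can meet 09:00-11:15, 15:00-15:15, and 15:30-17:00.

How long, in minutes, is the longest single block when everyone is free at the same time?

15 minutes

Hiro free within 09:00–17:00: 10:30–11:45, 12:00–13:45, 14:00–14:30, 16:00–16:30.
Zara ∩ Mina: 09:15–09:30, 11:00–12:00.
Zara ∩ Mina ∩ Hiro: 11:00–11:45.
Zara ∩ Mina ∩ Hiro ∩ Thandi: 11:00–11:15.
Single common window of 15 minutes.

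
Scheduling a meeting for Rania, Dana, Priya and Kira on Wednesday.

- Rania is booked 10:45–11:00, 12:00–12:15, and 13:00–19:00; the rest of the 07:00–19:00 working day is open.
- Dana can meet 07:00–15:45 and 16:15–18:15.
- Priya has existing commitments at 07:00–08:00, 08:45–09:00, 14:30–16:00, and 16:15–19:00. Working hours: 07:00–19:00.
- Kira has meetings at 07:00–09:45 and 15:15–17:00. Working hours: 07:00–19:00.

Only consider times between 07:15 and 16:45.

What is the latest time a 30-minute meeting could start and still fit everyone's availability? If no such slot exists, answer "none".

12:30

Rania free within 07:00–19:00: 07:00–10:45, 11:00–12:00, 12:15–13:00.
Priya free within 07:00–19:00: 08:00–08:45, 09:00–14:30, 16:00–16:15.
Kira free within 07:00–19:00: 09:45–15:15, 17:00–19:00.
Rania ∩ Dana: 07:00–10:45, 11:00–12:00, 12:15–13:00.
Rania ∩ Dana ∩ Priya: 08:00–08:45, 09:00–10:45, 11:00–12:00, 12:15–13:00.
Rania ∩ Dana ∩ Priya ∩ Kira: 09:45–10:45, 11:00–12:00, 12:15–13:00.
Restricted to 07:15–16:45: 09:45–10:45, 11:00–12:00, 12:15–13:00.
Windows ≥ 30 min: 09:45–10:45, 11:00–12:00, 12:15–13:00.
Latest start in the last window 12:15–13:00 is 13:00 − 30 min = 12:30.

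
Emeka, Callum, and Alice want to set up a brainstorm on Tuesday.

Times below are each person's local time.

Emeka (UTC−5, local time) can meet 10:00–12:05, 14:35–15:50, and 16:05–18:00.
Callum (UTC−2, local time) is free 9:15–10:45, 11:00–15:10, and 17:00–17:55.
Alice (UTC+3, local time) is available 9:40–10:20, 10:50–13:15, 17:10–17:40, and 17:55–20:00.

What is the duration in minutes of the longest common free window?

Emeka → UTC: 15:00–17:05, 19:35–20:50, 21:05–23:00.
Callum → UTC: 11:15–12:45, 13:00–17:10, 19:00–19:55.
Alice → UTC: 06:40–07:20, 07:50–10:15, 14:10–14:40, 14:55–17:00.
Emeka ∩ Callum: 15:00–17:05, 19:35–19:55.
Emeka ∩ Callum ∩ Alice: 15:00–17:00.
Single common window of 120 minutes.

120 minutes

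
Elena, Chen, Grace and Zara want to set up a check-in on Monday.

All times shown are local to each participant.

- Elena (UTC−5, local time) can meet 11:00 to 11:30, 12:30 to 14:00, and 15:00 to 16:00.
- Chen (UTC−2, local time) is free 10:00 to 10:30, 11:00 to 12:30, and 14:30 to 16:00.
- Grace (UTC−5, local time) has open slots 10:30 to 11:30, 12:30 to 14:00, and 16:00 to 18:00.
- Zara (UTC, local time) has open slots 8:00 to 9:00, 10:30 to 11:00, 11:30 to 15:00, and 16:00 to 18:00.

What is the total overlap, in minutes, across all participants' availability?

Elena → UTC: 16:00–16:30, 17:30–19:00, 20:00–21:00.
Chen → UTC: 12:00–12:30, 13:00–14:30, 16:30–18:00.
Grace → UTC: 15:30–16:30, 17:30–19:00, 21:00–23:00.
Zara → UTC: 08:00–09:00, 10:30–11:00, 11:30–15:00, 16:00–18:00.
Elena ∩ Chen: 17:30–18:00.
Elena ∩ Chen ∩ Grace: 17:30–18:00.
Elena ∩ Chen ∩ Grace ∩ Zara: 17:30–18:00.
Total common minutes: 30.

30 minutes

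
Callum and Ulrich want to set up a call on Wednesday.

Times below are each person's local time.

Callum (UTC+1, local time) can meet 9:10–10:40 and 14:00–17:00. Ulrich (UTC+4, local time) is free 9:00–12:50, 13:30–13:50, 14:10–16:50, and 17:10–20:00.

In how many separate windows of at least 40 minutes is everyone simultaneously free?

2

Callum → UTC: 08:10–09:40, 13:00–16:00.
Ulrich → UTC: 05:00–08:50, 09:30–09:50, 10:10–12:50, 13:10–16:00.
Callum ∩ Ulrich: 08:10–08:50, 09:30–09:40, 13:10–16:00.
Windows ≥ 40 min: 08:10–08:50, 13:10–16:00.
That's 2 windows.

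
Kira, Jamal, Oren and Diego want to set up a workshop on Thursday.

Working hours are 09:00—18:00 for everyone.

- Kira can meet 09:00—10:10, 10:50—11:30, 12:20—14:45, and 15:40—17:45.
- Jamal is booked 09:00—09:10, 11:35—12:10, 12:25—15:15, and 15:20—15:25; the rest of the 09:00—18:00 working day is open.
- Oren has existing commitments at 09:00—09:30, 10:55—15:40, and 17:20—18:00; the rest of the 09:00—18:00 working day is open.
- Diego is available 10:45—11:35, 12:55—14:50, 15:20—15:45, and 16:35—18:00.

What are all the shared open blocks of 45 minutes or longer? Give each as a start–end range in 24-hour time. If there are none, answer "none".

Jamal free within 09:00–18:00: 09:10–11:35, 12:10–12:25, 15:15–15:20, 15:25–18:00.
Oren free within 09:00–18:00: 09:30–10:55, 15:40–17:20.
Kira ∩ Jamal: 09:10–10:10, 10:50–11:30, 12:20–12:25, 15:40–17:45.
Kira ∩ Jamal ∩ Oren: 09:30–10:10, 10:50–10:55, 15:40–17:20.
Kira ∩ Jamal ∩ Oren ∩ Diego: 10:50–10:55, 15:40–15:45, 16:35–17:20.
Windows ≥ 45 min: 16:35–17:20.

16:35–17:20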